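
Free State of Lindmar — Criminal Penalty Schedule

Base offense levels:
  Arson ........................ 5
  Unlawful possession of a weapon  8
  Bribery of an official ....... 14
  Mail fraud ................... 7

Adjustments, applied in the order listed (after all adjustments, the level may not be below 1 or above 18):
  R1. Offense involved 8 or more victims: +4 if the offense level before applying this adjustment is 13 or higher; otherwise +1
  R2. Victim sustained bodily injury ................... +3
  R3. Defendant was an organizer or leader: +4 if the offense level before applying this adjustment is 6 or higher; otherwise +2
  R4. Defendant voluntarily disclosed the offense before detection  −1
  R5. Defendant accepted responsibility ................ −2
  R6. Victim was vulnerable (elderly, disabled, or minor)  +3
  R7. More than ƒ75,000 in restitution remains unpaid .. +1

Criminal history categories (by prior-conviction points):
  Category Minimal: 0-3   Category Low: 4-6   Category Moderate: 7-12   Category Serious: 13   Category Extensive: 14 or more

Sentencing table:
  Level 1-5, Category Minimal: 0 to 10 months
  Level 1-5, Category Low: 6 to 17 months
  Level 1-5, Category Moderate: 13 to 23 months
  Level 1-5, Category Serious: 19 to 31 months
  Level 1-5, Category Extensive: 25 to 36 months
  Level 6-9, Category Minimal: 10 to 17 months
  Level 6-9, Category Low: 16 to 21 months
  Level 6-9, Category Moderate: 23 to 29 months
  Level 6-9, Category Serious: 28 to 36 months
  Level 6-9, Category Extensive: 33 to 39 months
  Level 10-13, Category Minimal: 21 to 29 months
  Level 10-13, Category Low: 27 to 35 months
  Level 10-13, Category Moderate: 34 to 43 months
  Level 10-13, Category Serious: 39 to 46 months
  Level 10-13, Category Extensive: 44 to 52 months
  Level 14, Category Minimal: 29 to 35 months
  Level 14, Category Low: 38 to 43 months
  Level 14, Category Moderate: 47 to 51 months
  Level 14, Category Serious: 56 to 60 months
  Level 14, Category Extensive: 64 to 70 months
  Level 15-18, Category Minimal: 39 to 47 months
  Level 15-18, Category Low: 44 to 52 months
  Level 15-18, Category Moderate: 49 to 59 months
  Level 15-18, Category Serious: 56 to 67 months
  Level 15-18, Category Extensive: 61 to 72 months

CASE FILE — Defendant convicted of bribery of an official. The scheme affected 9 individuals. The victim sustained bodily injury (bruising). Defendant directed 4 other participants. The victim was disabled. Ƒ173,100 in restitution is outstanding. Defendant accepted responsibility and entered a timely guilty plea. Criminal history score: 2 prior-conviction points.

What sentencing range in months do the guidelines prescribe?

39-47 months

Base offense level for bribery of an official: 14.
R1 applies (level before this adjustment is 14 ≥ 13, so +4): 14 + 4 = 18.
R2 applies: 18 + 3 = 21.
R3 applies (level before this adjustment is 21 ≥ 6, so +4): 21 + 4 = 25.
R4 does not apply.
R5 applies: 25 − 2 = 23.
R6 applies: 23 + 3 = 26.
R7 applies: 26 + 1 = 27.
Level 27 exceeds the maximum of 18; capped at 18.
Final offense level: 18.
Criminal history: 2 prior points → Category Minimal (0-3).
Level 18 falls in the 15-18 band.
Grid: Level 15-18 × Category Minimal = 39-47 months.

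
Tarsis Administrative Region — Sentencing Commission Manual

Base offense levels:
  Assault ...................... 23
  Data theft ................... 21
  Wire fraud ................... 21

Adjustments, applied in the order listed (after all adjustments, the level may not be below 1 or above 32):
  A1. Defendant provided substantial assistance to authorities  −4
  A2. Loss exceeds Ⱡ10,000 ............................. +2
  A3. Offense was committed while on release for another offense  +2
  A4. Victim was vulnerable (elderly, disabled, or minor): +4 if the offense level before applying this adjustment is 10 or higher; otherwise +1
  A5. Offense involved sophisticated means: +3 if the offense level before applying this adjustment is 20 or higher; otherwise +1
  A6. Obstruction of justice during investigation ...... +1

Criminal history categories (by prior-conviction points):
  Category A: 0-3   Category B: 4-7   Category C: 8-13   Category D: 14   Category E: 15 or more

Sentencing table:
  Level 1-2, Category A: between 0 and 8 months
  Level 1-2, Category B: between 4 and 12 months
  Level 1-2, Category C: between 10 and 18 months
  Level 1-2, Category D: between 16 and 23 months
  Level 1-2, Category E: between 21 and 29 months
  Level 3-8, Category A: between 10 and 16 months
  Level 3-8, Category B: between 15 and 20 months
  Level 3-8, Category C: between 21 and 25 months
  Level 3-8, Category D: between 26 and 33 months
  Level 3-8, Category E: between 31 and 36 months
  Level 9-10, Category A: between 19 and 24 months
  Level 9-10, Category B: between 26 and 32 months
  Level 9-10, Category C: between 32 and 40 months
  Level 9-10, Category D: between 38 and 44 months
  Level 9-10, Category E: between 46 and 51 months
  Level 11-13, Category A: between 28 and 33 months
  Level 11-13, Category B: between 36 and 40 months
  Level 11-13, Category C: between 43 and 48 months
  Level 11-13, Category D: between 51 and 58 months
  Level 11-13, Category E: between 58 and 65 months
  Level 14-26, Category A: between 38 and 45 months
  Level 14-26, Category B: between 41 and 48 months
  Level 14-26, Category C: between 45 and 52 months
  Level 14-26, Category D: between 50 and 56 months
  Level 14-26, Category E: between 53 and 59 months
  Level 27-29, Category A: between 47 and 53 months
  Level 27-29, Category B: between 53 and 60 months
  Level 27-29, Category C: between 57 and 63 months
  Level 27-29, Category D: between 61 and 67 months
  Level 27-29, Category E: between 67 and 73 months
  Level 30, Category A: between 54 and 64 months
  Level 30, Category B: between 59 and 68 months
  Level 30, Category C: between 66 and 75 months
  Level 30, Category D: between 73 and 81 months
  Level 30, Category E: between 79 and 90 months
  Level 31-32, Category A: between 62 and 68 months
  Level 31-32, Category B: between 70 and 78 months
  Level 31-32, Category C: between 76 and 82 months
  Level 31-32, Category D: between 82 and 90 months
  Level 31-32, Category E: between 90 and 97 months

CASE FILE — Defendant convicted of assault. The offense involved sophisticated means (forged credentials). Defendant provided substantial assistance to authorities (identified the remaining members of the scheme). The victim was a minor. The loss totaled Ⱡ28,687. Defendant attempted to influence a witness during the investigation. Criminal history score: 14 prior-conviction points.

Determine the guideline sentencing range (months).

Base offense level for assault: 23.
A1 applies: 23 − 4 = 19.
A2 applies: 19 + 2 = 21.
A3 does not apply.
A4 applies (level before this adjustment is 21 ≥ 10, so +4): 21 + 4 = 25.
A5 applies (level before this adjustment is 25 ≥ 20, so +3): 25 + 3 = 28.
A6 applies: 28 + 1 = 29.
Final offense level: 29.
Criminal history: 14 prior points → Category D (14).
Level 29 falls in the 27-29 band.
Grid: Level 27-29 × Category D = 61-67 months.

61-67 months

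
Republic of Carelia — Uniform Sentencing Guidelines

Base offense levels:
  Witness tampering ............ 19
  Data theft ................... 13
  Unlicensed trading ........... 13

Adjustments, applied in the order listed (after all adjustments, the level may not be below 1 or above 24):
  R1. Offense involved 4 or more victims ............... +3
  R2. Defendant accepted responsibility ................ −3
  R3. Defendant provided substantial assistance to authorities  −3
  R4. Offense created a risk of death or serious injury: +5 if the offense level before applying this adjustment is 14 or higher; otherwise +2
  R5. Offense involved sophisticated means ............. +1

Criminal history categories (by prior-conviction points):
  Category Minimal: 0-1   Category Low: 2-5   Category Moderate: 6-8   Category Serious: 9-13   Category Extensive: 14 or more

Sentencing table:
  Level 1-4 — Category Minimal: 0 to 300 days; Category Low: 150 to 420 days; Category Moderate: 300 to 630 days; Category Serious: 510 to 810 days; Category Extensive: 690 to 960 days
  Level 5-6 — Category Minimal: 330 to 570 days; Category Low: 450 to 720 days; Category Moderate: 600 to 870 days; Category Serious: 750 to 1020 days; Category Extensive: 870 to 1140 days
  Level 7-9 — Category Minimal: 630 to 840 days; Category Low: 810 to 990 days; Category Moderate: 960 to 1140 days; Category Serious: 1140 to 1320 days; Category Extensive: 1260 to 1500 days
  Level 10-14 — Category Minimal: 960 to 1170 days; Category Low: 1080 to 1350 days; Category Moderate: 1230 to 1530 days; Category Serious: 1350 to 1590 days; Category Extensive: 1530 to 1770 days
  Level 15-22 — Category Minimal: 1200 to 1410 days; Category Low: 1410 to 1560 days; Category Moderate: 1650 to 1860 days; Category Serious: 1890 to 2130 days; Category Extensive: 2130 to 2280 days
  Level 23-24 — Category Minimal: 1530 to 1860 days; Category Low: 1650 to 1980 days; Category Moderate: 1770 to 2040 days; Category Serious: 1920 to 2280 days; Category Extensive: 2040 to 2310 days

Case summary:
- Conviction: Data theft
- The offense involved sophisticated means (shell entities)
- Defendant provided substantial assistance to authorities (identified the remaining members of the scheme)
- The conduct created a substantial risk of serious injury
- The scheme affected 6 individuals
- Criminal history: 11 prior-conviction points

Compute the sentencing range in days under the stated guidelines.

1890-2130 days

Base offense level for data theft: 13.
R1 applies: 13 + 3 = 16.
R3 applies: 16 − 3 = 13.
R4 applies (level before this adjustment is 13 < 14, so +2): 13 + 2 = 15.
R5 applies: 15 + 1 = 16.
Final offense level: 16.
Criminal history: 11 prior points → Category Serious (9-13).
Level 16 falls in the 15-22 band.
Grid: Level 15-22 × Category Serious = 1890-2130 days.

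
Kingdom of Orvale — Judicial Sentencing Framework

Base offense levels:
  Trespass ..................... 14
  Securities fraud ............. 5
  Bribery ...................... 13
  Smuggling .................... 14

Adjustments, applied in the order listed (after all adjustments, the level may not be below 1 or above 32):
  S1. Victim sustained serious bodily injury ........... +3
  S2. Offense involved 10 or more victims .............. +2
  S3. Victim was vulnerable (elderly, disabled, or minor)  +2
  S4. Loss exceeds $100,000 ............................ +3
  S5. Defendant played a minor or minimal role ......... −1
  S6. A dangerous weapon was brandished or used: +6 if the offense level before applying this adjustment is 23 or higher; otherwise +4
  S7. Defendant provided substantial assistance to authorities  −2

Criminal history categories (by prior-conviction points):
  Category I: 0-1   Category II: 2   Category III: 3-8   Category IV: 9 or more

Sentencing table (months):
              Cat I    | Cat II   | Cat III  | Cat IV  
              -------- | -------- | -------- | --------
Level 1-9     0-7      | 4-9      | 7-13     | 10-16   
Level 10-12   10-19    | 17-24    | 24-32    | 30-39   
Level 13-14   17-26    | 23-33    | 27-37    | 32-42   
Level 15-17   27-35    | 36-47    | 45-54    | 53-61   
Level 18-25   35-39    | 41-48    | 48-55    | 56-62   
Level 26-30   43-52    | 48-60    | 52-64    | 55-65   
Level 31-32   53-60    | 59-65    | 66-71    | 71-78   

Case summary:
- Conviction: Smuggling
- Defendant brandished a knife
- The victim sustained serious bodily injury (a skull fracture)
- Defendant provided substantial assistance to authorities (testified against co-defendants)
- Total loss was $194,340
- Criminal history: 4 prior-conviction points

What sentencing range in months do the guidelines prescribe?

Base offense level for smuggling: 14.
S1 applies: 14 + 3 = 17.
S3 does not apply.
S4 applies: 17 + 3 = 20.
S5 does not apply.
S6 applies (level before this adjustment is 20 < 23, so +4): 20 + 4 = 24.
S7 applies: 24 − 2 = 22.
Final offense level: 22.
Criminal history: 4 prior points → Category III (3-8).
Level 22 falls in the 18-25 band.
Grid: Level 18-25 × Category III = 48-55 months.

48-55 months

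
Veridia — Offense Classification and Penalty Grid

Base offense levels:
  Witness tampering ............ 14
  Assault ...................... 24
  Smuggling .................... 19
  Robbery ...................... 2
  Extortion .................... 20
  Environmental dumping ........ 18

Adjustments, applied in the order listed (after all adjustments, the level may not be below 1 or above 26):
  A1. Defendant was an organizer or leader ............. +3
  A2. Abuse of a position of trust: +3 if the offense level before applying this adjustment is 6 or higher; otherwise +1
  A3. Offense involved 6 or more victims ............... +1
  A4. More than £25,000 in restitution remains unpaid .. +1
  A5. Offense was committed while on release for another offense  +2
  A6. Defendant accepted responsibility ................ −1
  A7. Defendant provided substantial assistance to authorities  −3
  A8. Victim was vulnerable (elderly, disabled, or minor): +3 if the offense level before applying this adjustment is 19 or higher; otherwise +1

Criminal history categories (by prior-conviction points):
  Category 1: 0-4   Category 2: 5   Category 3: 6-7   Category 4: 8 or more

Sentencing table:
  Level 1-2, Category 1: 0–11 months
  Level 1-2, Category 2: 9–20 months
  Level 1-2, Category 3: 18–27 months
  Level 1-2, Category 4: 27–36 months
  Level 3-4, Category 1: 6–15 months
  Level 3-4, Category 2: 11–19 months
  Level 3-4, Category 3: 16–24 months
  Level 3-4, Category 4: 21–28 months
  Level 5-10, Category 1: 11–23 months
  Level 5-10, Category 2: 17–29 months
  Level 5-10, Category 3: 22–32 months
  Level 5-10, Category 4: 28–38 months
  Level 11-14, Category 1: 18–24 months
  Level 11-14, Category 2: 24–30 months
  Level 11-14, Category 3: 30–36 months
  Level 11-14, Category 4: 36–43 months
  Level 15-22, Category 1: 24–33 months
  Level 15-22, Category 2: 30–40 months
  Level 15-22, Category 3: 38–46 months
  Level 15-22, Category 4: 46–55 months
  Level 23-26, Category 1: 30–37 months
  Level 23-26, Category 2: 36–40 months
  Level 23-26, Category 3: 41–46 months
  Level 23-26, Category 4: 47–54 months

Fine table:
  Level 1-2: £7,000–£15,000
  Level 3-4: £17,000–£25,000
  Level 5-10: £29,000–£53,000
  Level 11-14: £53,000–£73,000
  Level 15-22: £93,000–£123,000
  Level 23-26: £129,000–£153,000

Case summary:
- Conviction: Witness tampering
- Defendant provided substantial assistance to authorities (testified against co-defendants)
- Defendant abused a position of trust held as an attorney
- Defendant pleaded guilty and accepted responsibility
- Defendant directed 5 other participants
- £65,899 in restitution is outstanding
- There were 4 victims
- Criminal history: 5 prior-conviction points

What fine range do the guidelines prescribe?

Base offense level for witness tampering: 14.
A1 applies: 14 + 3 = 17.
A2 applies (level before this adjustment is 17 ≥ 6, so +3): 17 + 3 = 20.
A4 applies: 20 + 1 = 21.
A5 does not apply.
A6 applies: 21 − 1 = 20.
A7 applies: 20 − 3 = 17.
A8 does not apply.
Final offense level: 17.
Level 17 falls in the 15-22 band.
Fine table: Level 15-22 → £93,000–£123,000.

£93,000–£123,000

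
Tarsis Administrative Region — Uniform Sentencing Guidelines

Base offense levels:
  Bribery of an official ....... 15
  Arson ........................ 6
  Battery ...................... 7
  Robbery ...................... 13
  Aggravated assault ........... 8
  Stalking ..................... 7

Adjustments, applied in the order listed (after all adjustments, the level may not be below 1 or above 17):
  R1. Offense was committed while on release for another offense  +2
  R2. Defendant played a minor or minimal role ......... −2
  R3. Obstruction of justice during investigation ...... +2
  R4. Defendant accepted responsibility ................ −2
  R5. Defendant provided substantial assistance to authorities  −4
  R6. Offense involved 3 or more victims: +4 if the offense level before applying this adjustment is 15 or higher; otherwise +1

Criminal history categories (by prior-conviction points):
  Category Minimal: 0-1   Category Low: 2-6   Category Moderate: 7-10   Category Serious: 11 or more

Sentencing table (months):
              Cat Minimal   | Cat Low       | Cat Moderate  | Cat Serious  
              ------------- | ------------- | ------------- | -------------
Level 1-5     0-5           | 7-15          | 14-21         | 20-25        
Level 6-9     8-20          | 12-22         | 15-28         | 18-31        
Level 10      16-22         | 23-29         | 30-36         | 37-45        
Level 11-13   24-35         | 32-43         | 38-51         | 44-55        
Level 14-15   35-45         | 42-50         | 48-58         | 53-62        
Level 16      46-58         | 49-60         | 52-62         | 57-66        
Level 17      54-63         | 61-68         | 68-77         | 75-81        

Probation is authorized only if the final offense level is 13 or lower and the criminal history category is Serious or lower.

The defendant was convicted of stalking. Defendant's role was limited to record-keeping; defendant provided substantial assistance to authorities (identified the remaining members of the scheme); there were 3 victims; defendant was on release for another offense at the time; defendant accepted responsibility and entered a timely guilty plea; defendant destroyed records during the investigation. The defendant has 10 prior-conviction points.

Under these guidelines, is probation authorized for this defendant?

Yes

Base offense level for stalking: 7.
R1 applies: 7 + 2 = 9.
R2 applies: 9 − 2 = 7.
R3 applies: 7 + 2 = 9.
R4 applies: 9 − 2 = 7.
R5 applies: 7 − 4 = 3.
R6 applies (level before this adjustment is 3 < 15, so +1): 3 + 1 = 4.
Final offense level: 4.
Criminal history: 10 prior points → Category Moderate (7-10).
Level 4 falls in the 1-5 band.
Grid: Level 1-5 × Category Moderate = 14-21 months.
Probation check: level 4 ≤ 13 and category Moderate ≤ Serious → eligible.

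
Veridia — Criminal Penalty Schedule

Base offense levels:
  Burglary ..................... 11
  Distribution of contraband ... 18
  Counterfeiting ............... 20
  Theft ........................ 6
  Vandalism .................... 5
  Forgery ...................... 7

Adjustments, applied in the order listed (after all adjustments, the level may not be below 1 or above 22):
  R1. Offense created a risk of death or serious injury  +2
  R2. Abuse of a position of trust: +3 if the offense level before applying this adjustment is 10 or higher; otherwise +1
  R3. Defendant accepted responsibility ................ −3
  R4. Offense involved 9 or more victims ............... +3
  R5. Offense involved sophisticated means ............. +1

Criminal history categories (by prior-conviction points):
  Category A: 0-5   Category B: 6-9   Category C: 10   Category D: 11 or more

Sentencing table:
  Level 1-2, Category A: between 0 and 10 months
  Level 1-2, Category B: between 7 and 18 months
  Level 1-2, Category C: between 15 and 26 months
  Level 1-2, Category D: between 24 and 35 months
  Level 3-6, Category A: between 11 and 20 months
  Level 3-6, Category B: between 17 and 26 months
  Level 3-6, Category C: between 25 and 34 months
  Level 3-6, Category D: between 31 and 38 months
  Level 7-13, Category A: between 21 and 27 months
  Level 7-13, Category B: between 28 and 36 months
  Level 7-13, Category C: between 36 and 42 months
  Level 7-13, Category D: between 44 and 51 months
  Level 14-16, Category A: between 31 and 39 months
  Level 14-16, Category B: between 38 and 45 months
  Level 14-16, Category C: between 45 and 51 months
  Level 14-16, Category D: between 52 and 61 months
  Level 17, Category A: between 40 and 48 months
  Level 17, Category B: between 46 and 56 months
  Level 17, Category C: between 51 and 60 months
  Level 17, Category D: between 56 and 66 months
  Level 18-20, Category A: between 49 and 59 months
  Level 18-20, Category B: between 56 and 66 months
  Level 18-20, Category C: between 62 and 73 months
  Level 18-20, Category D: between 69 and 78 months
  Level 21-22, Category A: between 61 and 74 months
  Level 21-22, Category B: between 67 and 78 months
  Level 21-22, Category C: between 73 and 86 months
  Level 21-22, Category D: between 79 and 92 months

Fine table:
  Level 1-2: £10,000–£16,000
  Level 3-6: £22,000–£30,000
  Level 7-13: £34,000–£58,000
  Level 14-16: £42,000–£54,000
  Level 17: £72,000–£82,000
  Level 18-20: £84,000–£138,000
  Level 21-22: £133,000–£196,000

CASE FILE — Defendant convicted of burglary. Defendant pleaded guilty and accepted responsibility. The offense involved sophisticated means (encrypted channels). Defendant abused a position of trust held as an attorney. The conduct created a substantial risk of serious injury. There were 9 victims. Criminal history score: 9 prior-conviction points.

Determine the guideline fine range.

Base offense level for burglary: 11.
R1 applies: 11 + 2 = 13.
R2 applies (level before this adjustment is 13 ≥ 10, so +3): 13 + 3 = 16.
R3 applies: 16 − 3 = 13.
R4 applies: 13 + 3 = 16.
R5 applies: 16 + 1 = 17.
Final offense level: 17.
Level 17 falls in the 17 band.
Fine table: Level 17 → £72,000–£82,000.

£72,000–£82,000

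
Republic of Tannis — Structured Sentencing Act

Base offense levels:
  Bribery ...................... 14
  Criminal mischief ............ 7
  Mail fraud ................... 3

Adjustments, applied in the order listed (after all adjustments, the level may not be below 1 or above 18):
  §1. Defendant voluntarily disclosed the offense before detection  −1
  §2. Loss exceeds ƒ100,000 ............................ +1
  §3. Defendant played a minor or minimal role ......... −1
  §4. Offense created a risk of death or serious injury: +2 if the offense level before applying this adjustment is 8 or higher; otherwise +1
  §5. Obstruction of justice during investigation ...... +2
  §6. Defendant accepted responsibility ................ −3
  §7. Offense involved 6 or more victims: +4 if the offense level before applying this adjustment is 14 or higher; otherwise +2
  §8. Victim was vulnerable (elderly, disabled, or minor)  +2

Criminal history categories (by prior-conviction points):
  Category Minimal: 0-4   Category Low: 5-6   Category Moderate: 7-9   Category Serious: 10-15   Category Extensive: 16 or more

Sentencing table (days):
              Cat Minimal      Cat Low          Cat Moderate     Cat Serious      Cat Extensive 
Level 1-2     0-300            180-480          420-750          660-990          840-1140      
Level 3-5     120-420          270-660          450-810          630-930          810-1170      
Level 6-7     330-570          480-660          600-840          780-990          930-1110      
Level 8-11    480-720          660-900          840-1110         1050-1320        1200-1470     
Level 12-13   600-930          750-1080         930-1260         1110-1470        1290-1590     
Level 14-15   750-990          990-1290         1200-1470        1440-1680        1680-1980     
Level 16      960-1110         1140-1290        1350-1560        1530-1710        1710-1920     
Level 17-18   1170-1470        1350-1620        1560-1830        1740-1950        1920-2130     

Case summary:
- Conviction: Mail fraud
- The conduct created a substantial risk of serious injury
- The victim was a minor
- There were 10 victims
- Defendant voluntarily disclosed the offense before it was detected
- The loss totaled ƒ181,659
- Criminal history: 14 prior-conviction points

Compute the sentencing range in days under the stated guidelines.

Base offense level for mail fraud: 3.
§1 applies: 3 − 1 = 2.
§2 applies: 2 + 1 = 3.
§4 applies (level before this adjustment is 3 < 8, so +1): 3 + 1 = 4.
§7 applies (level before this adjustment is 4 < 14, so +2): 4 + 2 = 6.
§8 applies: 6 + 2 = 8.
Final offense level: 8.
Criminal history: 14 prior points → Category Serious (10-15).
Level 8 falls in the 8-11 band.
Grid: Level 8-11 × Category Serious = 1050-1320 days.

1050-1320 days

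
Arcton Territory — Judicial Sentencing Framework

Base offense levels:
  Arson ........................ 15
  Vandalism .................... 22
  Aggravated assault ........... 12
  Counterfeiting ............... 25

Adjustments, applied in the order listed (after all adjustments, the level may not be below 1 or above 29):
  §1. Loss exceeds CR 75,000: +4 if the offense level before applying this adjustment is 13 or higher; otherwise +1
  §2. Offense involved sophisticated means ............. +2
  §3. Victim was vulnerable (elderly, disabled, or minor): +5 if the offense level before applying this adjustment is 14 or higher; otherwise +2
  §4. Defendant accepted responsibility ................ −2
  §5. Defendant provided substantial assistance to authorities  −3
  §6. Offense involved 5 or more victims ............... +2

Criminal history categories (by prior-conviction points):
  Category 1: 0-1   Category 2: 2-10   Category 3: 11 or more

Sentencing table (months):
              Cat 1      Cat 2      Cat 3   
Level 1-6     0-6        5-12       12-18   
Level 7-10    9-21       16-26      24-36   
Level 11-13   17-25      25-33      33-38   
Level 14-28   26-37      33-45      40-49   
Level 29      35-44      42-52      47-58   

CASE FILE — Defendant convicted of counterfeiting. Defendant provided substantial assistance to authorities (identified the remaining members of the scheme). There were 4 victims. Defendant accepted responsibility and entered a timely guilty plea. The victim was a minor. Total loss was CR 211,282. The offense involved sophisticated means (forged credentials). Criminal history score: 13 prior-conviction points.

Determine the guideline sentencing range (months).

Base offense level for counterfeiting: 25.
§1 applies (level before this adjustment is 25 ≥ 13, so +4): 25 + 4 = 29.
§2 applies: 29 + 2 = 31.
§3 applies (level before this adjustment is 31 ≥ 14, so +5): 31 + 5 = 36.
§4 applies: 36 − 2 = 34.
§5 applies: 34 − 3 = 31.
Level 31 exceeds the maximum of 29; capped at 29.
Final offense level: 29.
Criminal history: 13 prior points → Category 3 (11+).
Level 29 falls in the 29 band.
Grid: Level 29 × Category 3 = 47-58 months.

47-58 months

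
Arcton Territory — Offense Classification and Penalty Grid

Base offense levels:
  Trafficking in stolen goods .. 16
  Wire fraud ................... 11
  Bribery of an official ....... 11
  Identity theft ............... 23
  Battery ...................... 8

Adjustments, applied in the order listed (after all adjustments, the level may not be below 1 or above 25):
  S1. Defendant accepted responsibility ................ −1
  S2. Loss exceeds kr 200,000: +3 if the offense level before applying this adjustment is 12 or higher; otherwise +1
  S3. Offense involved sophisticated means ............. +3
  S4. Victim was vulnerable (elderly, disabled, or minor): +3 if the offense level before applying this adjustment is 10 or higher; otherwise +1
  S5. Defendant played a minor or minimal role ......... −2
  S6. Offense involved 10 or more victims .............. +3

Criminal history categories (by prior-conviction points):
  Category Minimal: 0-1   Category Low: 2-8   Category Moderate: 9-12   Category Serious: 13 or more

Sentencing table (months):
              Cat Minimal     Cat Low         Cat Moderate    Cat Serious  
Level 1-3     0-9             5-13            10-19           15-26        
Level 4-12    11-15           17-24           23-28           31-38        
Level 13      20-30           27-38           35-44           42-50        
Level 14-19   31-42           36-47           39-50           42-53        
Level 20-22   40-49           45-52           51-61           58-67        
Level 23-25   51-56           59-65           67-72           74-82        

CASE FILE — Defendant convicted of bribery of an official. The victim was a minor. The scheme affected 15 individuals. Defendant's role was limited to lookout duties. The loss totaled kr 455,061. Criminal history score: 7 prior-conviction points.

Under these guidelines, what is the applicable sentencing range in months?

Base offense level for bribery of an official: 11.
S1 does not apply.
S2 applies (level before this adjustment is 11 < 12, so +1): 11 + 1 = 12.
S3 does not apply.
S4 applies (level before this adjustment is 12 ≥ 10, so +3): 12 + 3 = 15.
S5 applies: 15 − 2 = 13.
S6 applies: 13 + 3 = 16.
Final offense level: 16.
Criminal history: 7 prior points → Category Low (2-8).
Level 16 falls in the 14-19 band.
Grid: Level 14-19 × Category Low = 36-47 months.

36-47 months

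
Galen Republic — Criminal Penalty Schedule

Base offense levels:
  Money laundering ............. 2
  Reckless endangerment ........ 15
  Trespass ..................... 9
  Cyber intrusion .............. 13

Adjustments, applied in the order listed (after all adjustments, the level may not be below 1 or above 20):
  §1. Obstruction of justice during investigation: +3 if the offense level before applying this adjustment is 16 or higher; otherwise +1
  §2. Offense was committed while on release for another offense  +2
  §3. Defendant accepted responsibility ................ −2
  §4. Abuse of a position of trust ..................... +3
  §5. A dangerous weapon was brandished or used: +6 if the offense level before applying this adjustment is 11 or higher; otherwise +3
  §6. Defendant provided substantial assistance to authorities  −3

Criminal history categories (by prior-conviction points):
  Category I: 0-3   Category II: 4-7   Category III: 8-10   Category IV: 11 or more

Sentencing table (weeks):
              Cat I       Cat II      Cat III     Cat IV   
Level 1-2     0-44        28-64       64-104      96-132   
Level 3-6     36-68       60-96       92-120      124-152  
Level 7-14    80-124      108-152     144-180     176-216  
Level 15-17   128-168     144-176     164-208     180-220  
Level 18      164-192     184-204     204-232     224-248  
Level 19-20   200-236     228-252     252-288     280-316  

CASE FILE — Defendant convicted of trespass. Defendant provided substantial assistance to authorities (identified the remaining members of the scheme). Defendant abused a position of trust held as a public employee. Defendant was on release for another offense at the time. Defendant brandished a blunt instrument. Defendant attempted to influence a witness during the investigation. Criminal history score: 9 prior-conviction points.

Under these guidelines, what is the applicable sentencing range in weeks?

Base offense level for trespass: 9.
§1 applies (level before this adjustment is 9 < 16, so +1): 9 + 1 = 10.
§2 applies: 10 + 2 = 12.
§3 does not apply.
§4 applies: 12 + 3 = 15.
§5 applies (level before this adjustment is 15 ≥ 11, so +6): 15 + 6 = 21.
§6 applies: 21 − 3 = 18.
Final offense level: 18.
Criminal history: 9 prior points → Category III (8-10).
Level 18 falls in the 18 band.
Grid: Level 18 × Category III = 204-232 weeks.

204-232 weeks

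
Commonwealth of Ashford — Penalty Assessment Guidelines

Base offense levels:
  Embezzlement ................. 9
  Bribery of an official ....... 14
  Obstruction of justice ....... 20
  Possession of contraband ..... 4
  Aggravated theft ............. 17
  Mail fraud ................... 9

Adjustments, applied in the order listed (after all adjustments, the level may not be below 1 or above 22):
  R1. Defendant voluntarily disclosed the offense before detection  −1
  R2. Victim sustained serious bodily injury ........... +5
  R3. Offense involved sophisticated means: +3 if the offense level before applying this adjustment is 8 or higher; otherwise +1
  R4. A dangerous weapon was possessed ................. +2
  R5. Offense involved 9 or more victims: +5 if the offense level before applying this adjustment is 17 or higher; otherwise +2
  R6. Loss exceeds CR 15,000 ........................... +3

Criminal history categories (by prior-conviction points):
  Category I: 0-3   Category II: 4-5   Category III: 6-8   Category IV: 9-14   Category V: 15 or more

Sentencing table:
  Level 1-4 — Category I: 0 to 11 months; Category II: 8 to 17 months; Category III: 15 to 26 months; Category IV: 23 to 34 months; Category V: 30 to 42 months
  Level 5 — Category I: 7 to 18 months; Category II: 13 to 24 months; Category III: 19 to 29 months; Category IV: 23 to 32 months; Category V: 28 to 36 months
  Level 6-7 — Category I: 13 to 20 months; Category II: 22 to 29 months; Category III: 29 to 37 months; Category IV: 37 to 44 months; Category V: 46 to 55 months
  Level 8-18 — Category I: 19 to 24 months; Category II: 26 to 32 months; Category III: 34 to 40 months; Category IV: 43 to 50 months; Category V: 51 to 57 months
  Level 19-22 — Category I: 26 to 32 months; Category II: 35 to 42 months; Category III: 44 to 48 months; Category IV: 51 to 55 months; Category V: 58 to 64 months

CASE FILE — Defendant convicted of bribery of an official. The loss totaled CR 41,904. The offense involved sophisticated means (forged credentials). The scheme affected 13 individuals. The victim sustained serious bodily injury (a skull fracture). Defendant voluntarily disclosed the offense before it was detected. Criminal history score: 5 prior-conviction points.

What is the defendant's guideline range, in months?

Base offense level for bribery of an official: 14.
R1 applies: 14 − 1 = 13.
R2 applies: 13 + 5 = 18.
R3 applies (level before this adjustment is 18 ≥ 8, so +3): 18 + 3 = 21.
R4 does not apply.
R5 applies (level before this adjustment is 21 ≥ 17, so +5): 21 + 5 = 26.
R6 applies: 26 + 3 = 29.
Level 29 exceeds the maximum of 22; capped at 22.
Final offense level: 22.
Criminal history: 5 prior points → Category II (4-5).
Level 22 falls in the 19-22 band.
Grid: Level 19-22 × Category II = 35-42 months.

35-42 months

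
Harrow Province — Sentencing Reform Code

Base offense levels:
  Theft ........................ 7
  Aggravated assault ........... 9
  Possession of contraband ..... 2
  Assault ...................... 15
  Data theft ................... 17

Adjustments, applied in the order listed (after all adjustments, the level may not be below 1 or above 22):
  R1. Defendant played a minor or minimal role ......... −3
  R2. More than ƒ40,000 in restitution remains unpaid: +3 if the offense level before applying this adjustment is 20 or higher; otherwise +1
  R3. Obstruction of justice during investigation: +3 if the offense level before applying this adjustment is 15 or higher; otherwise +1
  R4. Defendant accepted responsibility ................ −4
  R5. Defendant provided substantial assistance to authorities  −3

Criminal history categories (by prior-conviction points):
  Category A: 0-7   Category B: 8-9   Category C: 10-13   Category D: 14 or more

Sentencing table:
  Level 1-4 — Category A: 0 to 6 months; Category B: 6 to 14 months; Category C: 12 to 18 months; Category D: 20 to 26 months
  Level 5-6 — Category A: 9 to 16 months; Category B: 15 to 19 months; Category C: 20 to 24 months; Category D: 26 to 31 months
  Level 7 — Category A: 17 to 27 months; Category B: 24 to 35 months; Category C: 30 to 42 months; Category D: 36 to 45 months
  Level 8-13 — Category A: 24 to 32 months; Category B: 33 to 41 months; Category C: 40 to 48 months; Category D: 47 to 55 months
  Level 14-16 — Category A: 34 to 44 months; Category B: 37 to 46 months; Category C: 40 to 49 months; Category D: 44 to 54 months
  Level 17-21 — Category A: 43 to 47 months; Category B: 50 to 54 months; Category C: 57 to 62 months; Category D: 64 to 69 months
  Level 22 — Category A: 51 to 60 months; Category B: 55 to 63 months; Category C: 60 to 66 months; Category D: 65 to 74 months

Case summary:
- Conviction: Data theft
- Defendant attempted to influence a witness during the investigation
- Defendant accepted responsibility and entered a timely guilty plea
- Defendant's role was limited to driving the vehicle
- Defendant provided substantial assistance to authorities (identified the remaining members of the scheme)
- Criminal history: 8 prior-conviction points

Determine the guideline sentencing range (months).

Base offense level for data theft: 17.
R1 applies: 17 − 3 = 14.
R2 does not apply.
R3 applies (level before this adjustment is 14 < 15, so +1): 14 + 1 = 15.
R4 applies: 15 − 4 = 11.
R5 applies: 11 − 3 = 8.
Final offense level: 8.
Criminal history: 8 prior points → Category B (8-9).
Level 8 falls in the 8-13 band.
Grid: Level 8-13 × Category B = 33-41 months.

33-41 months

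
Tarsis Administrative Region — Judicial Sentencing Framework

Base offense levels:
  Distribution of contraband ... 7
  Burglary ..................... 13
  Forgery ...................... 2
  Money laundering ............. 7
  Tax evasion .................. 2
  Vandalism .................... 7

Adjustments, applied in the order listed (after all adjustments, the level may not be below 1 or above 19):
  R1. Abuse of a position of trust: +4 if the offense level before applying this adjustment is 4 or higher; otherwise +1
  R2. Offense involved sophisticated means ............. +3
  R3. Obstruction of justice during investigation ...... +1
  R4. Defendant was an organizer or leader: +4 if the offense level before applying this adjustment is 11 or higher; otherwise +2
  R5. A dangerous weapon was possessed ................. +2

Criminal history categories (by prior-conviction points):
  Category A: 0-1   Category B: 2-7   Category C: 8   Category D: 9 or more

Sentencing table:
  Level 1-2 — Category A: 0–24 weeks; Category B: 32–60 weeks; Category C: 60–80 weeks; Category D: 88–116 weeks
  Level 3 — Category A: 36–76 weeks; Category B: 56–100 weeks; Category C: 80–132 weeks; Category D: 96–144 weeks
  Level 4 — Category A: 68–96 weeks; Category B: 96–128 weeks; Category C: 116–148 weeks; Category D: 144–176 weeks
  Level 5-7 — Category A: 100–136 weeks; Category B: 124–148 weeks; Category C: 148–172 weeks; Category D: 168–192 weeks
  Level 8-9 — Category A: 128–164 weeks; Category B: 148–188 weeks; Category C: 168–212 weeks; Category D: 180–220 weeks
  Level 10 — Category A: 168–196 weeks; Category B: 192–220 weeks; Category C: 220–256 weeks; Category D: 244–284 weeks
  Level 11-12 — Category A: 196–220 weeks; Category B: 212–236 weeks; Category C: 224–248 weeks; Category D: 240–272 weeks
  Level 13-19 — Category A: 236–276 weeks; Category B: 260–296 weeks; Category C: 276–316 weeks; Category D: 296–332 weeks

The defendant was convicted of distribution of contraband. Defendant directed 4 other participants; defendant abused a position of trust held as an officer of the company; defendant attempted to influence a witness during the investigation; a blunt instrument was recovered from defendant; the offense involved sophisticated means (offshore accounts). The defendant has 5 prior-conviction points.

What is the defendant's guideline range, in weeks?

260-296 weeks

Base offense level for distribution of contraband: 7.
R1 applies (level before this adjustment is 7 ≥ 4, so +4): 7 + 4 = 11.
R2 applies: 11 + 3 = 14.
R3 applies: 14 + 1 = 15.
R4 applies (level before this adjustment is 15 ≥ 11, so +4): 15 + 4 = 19.
R5 applies: 19 + 2 = 21.
Level 21 exceeds the maximum of 19; capped at 19.
Final offense level: 19.
Criminal history: 5 prior points → Category B (2-7).
Level 19 falls in the 13-19 band.
Grid: Level 13-19 × Category B = 260-296 weeks.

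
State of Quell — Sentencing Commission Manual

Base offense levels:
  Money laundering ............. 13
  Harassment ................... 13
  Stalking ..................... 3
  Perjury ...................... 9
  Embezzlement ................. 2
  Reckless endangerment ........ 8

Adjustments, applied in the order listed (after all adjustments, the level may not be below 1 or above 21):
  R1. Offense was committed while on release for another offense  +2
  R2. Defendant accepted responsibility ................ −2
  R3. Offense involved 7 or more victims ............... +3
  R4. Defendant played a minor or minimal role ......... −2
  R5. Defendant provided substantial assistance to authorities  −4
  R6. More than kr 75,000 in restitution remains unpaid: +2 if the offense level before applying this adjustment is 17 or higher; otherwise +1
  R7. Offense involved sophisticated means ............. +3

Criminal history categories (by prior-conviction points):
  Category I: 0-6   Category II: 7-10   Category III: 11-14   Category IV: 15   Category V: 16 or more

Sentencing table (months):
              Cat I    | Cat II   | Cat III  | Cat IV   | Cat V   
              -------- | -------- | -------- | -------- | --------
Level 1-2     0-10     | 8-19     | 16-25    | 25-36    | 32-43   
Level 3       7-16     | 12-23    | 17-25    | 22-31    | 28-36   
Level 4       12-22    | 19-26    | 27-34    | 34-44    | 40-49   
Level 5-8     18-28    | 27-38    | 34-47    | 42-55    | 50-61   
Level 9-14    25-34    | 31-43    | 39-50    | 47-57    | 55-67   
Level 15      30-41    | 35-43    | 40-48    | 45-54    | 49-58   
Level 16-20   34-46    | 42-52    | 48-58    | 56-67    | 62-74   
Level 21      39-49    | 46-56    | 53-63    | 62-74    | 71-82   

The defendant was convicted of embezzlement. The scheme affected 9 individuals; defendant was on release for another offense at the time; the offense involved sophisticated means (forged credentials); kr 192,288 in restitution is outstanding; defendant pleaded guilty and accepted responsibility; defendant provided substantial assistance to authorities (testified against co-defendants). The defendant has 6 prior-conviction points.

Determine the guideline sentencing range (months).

18-28 months

Base offense level for embezzlement: 2.
R1 applies: 2 + 2 = 4.
R2 applies: 4 − 2 = 2.
R3 applies: 2 + 3 = 5.
R5 applies: 5 − 4 = 1.
R6 applies (level before this adjustment is 1 < 17, so +1): 1 + 1 = 2.
R7 applies: 2 + 3 = 5.
Final offense level: 5.
Criminal history: 6 prior points → Category I (0-6).
Level 5 falls in the 5-8 band.
Grid: Level 5-8 × Category I = 18-28 months.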